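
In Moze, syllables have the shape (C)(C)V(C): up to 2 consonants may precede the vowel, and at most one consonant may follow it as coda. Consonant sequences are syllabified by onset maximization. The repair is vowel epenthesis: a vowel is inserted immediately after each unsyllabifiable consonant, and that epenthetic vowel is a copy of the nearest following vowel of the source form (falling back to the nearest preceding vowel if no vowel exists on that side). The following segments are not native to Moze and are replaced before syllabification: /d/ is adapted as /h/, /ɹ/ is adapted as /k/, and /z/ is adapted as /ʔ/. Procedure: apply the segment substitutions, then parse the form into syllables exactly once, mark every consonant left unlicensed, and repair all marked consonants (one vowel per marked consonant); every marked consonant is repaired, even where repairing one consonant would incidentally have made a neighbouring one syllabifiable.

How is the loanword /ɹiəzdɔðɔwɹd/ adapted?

kiəʔhɔðɔwkɔhɔ

Substitution: /ɹ/ → /k/, /z/ → /ʔ/, /d/ → /h/, giving /kiəʔhɔðɔwkh/.
Under (C)(C)V(C), the unsyllabifiable consonants are /k/, /h/ (at most one coda consonant is licensed; onsets may contain at most 2 consonants).
Inserting the epenthetic vowel yields /k/ → /kɔ/, /h/ → /hɔ/.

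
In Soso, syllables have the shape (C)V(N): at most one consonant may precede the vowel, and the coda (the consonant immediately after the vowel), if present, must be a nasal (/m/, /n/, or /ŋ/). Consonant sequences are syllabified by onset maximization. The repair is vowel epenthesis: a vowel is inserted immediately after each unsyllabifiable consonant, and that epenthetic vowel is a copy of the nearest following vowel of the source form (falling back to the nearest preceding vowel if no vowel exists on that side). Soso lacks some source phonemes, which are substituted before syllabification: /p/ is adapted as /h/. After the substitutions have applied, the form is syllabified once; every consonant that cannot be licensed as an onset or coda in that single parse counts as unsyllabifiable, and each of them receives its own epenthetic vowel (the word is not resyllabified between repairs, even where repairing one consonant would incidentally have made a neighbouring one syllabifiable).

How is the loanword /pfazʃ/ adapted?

hafazaʃa

Substitution: /p/ → /h/, giving /hfazʃ/.
The consonants /h/, /z/, /ʃ/ cannot be parsed into a legal (C)V(N) syllable (only a nasal (/m/, /n/, or /ŋ/) is licensed in coda position; onsets are limited to one consonant).
Inserting the epenthetic vowel yields /h/ → /ha/, /z/ → /za/, /ʃ/ → /ʃa/.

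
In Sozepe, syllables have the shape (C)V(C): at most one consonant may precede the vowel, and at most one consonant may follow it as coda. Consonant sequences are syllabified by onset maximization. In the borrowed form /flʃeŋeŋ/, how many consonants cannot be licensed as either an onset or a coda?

The consonants /f/, /l/ cannot be parsed into a legal (C)V(C) syllable (at most one coda consonant is licensed; onsets are limited to one consonant).

2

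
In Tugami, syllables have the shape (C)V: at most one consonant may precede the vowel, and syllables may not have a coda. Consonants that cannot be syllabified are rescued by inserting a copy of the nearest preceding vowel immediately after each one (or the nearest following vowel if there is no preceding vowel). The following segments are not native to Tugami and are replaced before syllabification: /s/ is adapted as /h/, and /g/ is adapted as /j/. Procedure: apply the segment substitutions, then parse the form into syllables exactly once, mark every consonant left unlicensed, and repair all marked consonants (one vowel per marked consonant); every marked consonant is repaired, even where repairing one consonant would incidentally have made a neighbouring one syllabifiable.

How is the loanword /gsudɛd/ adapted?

Substitution: /g/ → /j/, /s/ → /h/, giving /jhudɛd/.
Syllabifying with onset maximization leaves /j/, /d/ stranded (no codas are permitted; onsets are limited to one consonant).
Inserting the epenthetic vowel yields /j/ → /ju/, /d/ → /dɛ/.

juhudɛdɛ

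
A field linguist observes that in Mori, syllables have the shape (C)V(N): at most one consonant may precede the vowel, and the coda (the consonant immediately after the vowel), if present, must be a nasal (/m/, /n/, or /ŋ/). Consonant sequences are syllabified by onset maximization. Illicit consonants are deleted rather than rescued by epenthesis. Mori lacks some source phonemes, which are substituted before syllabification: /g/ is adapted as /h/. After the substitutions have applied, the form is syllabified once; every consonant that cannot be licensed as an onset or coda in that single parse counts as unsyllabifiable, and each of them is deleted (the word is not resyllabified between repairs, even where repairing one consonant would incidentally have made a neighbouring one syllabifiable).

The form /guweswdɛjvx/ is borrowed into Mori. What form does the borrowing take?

Substitution: /g/ → /h/, giving /huweswdɛjvx/.
The consonants /s/, /w/, /j/, /v/, /x/ cannot be parsed into a legal (C)V(N) syllable (only a nasal (/m/, /n/, or /ŋ/) is licensed in coda position; onsets are limited to one consonant).
Each unlicensed consonant is deleted: /s/, /w/, /j/, /v/, /x/.

huwedɛ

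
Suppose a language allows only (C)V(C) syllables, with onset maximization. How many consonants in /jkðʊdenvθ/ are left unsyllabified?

4

Syllabifying with onset maximization leaves /j/, /k/, /v/, /θ/ stranded (at most one coda consonant is licensed; onsets are limited to one consonant).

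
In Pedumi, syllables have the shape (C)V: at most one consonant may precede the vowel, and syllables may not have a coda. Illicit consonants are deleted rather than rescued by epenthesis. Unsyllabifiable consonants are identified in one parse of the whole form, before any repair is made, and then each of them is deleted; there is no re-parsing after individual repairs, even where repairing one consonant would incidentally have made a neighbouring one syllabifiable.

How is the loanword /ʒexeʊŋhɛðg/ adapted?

ʒexeʊhɛ

The consonants /ŋ/, /ð/, /g/ cannot be parsed into a legal (C)V syllable (no codas are permitted; onsets are limited to one consonant).
Deleting the stranded consonants removes /ŋ/, /ð/, /g/.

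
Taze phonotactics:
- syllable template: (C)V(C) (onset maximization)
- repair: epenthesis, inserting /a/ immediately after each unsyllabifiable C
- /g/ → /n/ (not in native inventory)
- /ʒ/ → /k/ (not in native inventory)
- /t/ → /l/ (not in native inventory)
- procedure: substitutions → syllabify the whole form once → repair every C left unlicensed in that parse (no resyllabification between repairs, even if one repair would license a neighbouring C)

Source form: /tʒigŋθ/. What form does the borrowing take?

lakinŋaθa

Substitution: /t/ → /l/, /ʒ/ → /k/, /g/ → /n/, giving /lkinŋθ/.
Under (C)V(C), the unsyllabifiable consonants are /l/, /ŋ/, /θ/ (at most one coda consonant is licensed; onsets are limited to one consonant).
Epenthesis after each stranded consonant: /l/ → /la/, /ŋ/ → /ŋa/, /θ/ → /θa/.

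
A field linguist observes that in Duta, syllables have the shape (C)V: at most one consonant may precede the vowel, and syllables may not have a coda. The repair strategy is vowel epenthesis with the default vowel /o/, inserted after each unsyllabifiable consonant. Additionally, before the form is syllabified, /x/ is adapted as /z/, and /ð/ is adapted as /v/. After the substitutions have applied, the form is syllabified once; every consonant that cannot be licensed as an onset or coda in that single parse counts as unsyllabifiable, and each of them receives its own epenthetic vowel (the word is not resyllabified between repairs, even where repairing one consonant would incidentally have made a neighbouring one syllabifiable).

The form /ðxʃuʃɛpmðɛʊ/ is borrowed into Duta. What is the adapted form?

Substitution: /ð/ → /v/, /x/ → /z/, giving /vzʃuʃɛpmvɛʊ/.
Under (C)V, the unsyllabifiable consonants are /v/, /z/, /p/, /m/ (no codas are permitted; onsets are limited to one consonant).
Each unlicensed consonant becomes the onset of a new syllable: /v/ → /vo/, /z/ → /zo/, /p/ → /po/, /m/ → /mo/.

vozoʃuʃɛpomovɛʊ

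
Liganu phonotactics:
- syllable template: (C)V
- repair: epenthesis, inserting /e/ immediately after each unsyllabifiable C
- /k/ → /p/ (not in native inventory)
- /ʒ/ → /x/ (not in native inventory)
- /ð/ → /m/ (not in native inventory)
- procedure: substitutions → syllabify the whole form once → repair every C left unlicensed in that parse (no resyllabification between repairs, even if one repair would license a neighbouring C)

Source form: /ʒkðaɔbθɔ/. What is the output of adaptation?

xepemaɔbeθɔ

Substitution: /ʒ/ → /x/, /k/ → /p/, /ð/ → /m/, giving /xpmaɔbθɔ/.
Under (C)V, the unsyllabifiable consonants are /x/, /p/, /b/ (no codas are permitted; onsets are limited to one consonant).
Inserting the epenthetic vowel yields /x/ → /xe/, /p/ → /pe/, /b/ → /be/.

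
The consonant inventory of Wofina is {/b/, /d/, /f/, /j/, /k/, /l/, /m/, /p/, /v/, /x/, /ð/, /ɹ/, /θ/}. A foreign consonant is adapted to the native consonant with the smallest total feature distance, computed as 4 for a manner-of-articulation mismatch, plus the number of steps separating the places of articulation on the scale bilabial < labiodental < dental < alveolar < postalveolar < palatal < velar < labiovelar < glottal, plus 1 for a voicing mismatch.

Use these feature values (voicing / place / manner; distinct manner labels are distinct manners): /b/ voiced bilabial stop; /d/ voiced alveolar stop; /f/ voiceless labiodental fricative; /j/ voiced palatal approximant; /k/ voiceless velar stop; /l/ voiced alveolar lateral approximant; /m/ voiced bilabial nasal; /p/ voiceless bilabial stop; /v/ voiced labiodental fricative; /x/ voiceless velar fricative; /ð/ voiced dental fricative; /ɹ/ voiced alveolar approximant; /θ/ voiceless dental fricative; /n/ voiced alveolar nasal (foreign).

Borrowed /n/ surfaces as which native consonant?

m

/m/ is closest: same manner (nasal), place distance 3 (alveolar→bilabial), same voicing; total 3. Next closest is /d/ at distance 4.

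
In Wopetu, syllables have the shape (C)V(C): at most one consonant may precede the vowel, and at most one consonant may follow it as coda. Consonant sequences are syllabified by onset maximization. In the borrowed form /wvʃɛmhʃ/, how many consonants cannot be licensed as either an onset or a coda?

4

Under (C)V(C), the unsyllabifiable consonants are /w/, /v/, /h/, /ʃ/ (at most one coda consonant is licensed; onsets are limited to one consonant).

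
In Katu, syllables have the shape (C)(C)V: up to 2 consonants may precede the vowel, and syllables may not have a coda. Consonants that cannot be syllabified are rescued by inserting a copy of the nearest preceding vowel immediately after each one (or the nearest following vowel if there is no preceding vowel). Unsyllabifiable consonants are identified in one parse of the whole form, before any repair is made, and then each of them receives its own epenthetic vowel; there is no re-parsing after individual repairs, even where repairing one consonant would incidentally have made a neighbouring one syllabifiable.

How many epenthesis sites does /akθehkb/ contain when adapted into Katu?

3

The unsyllabifiable consonants are /h/, /k/, /b/; each receives one epenthetic vowel.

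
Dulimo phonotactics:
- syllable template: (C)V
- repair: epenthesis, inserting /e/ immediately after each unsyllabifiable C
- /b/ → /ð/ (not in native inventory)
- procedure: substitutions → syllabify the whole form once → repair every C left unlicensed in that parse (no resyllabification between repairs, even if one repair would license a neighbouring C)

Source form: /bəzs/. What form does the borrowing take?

Substitution: /b/ → /ð/, giving /ðəzs/.
The consonants /z/, /s/ cannot be parsed into a legal (C)V syllable (no codas are permitted; onsets are limited to one consonant).
Each unlicensed consonant becomes the onset of a new syllable: /z/ → /ze/, /s/ → /se/.

ðəzese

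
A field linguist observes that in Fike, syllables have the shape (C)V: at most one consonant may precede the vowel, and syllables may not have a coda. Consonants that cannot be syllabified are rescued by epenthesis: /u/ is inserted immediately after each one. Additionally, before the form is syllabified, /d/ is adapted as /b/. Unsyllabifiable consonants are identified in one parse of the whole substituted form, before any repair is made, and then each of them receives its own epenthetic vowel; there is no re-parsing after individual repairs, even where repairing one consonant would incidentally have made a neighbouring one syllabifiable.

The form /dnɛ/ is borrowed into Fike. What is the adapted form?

bunɛ

Substitution: /d/ → /b/, giving /bnɛ/.
Under (C)V, the unsyllabifiable consonants are /b/ (no codas are permitted; onsets are limited to one consonant).
Inserting the epenthetic vowel yields /b/ → /bu/.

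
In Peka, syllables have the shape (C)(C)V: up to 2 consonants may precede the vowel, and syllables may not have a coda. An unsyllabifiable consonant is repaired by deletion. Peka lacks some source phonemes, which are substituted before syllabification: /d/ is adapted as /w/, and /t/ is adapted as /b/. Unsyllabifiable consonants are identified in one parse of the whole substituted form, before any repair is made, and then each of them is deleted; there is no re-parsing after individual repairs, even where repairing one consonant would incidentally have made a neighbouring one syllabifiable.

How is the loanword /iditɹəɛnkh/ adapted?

iwibɹəɛ

Substitution: /d/ → /w/, /t/ → /b/, giving /iwibɹəɛnkh/.
Syllabifying with onset maximization leaves /n/, /k/, /h/ stranded (no codas are permitted; onsets may contain at most 2 consonants).
Deletion applies to /n/, /k/, /h/.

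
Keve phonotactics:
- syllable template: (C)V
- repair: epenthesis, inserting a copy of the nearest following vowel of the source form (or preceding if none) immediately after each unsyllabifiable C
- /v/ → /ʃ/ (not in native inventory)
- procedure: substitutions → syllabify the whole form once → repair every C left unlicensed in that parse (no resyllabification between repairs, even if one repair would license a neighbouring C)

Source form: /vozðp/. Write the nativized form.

Substitution: /v/ → /ʃ/, giving /ʃozðp/.
Syllabifying with onset maximization leaves /z/, /ð/, /p/ stranded (no codas are permitted; onsets are limited to one consonant).
Each unlicensed consonant becomes the onset of a new syllable: /z/ → /zo/, /ð/ → /ðo/, /p/ → /po/.

ʃozoðopo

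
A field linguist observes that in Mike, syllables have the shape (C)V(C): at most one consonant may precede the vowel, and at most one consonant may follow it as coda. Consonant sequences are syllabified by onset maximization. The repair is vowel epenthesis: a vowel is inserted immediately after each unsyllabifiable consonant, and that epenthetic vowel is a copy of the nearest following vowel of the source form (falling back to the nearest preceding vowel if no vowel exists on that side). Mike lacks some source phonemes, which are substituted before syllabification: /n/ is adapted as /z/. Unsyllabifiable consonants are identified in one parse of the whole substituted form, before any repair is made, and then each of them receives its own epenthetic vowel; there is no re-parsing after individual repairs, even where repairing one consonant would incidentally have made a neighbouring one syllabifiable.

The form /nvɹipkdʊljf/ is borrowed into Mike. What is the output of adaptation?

Substitution: /n/ → /z/, giving /zvɹipkdʊljf/.
Under (C)V(C), the unsyllabifiable consonants are /z/, /v/, /k/, /j/, /f/ (at most one coda consonant is licensed; onsets are limited to one consonant).
Each unlicensed consonant becomes the onset of a new syllable: /z/ → /zi/, /v/ → /vi/, /k/ → /kʊ/, /j/ → /jʊ/, /f/ → /fʊ/.

ziviɹipkʊdʊljʊfʊ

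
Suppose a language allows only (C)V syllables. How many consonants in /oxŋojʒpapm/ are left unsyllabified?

5

The consonants /x/, /j/, /ʒ/, /p/, /m/ cannot be parsed into a legal (C)V syllable (no codas are permitted; onsets are limited to one consonant).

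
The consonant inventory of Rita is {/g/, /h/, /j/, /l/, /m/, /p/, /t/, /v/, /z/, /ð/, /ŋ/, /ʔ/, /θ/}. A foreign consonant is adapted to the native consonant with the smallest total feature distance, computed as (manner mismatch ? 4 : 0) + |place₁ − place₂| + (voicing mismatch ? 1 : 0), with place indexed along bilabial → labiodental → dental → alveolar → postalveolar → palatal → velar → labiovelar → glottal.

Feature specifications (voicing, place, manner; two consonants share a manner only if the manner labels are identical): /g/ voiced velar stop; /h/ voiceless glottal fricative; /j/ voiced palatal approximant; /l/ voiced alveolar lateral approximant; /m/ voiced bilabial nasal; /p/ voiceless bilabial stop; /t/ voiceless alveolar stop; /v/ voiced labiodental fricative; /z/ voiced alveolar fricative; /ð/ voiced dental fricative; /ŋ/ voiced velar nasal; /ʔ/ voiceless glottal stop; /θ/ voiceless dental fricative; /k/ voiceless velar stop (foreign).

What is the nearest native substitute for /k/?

g

/g/ is closest: same manner (stop), place distance 0 (velar→velar), voicing differs (+1); total 1. Next closest is /ʔ/ at distance 2.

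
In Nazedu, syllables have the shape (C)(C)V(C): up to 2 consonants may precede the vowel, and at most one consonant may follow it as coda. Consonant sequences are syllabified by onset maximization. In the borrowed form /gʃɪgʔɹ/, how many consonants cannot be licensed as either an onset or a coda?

2

Syllabifying with onset maximization leaves /ʔ/, /ɹ/ stranded (at most one coda consonant is licensed; onsets may contain at most 2 consonants).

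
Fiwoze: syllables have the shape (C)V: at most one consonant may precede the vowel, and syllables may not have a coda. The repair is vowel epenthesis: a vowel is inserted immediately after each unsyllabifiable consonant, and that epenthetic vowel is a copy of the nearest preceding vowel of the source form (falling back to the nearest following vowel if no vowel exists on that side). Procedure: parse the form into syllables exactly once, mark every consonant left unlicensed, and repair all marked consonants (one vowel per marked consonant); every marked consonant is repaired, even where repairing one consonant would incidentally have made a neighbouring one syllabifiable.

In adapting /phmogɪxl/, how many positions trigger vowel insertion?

4

The unsyllabifiable consonants are /p/, /h/, /x/, /l/; each receives one epenthetic vowel.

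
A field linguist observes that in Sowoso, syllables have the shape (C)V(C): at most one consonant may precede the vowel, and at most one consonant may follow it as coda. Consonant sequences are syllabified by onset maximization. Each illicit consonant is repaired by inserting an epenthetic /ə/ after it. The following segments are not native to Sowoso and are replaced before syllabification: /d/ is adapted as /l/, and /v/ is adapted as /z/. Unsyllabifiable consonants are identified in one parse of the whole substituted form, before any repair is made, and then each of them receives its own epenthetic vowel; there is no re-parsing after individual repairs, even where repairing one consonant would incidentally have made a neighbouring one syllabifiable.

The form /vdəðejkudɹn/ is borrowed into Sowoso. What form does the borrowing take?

zələðejkulɹənə

Substitution: /v/ → /z/, /d/ → /l/, giving /zləðejkulɹn/.
Syllabifying with onset maximization leaves /z/, /ɹ/, /n/ stranded (at most one coda consonant is licensed; onsets are limited to one consonant).
Epenthesis after each stranded consonant: /z/ → /zə/, /ɹ/ → /ɹə/, /n/ → /nə/.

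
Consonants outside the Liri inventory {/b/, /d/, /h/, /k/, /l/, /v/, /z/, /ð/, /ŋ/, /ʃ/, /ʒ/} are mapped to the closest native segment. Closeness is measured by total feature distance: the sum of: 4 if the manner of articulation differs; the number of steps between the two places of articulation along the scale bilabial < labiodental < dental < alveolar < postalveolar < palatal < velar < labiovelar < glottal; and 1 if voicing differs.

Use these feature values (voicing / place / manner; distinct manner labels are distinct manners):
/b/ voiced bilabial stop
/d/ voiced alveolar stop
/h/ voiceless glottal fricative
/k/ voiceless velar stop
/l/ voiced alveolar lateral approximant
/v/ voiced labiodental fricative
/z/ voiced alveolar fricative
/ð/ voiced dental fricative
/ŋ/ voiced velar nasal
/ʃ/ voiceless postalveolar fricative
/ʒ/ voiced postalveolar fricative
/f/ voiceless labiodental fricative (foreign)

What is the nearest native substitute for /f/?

v

/v/ is closest: same manner (fricative), place distance 0 (labiodental→labiodental), voicing differs (+1); total 1. Next closest is /ð/ at distance 2.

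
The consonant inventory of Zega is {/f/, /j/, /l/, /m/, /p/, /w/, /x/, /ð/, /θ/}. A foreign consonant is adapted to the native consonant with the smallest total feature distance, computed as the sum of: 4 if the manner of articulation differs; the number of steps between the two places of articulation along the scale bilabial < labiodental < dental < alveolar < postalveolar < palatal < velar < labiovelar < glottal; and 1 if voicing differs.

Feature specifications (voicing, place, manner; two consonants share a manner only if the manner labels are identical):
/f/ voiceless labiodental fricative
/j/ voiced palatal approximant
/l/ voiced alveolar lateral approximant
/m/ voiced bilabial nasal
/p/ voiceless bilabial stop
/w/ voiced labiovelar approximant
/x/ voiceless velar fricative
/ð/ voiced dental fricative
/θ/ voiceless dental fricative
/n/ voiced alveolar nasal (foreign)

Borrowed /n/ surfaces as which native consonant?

/m/ is closest: same manner (nasal), place distance 3 (alveolar→bilabial), same voicing; total 3. Next closest is /l/ at distance 4.

m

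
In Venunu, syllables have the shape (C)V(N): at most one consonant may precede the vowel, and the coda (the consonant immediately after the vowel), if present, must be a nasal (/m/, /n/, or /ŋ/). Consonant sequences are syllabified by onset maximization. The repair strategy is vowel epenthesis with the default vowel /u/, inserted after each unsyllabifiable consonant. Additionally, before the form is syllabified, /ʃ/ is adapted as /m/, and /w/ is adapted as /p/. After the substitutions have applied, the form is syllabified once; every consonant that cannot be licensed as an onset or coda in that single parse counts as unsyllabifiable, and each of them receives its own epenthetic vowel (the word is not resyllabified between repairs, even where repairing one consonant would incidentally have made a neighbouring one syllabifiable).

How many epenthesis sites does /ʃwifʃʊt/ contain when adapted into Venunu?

After substitution the input is /mpifmʊt/.
The unsyllabifiable consonants are /m/, /f/, /t/; each receives one epenthetic vowel.

3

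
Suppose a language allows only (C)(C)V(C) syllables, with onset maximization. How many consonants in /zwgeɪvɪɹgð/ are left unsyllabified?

Under (C)(C)V(C), the unsyllabifiable consonants are /z/, /g/, /ð/ (at most one coda consonant is licensed; onsets may contain at most 2 consonants).

3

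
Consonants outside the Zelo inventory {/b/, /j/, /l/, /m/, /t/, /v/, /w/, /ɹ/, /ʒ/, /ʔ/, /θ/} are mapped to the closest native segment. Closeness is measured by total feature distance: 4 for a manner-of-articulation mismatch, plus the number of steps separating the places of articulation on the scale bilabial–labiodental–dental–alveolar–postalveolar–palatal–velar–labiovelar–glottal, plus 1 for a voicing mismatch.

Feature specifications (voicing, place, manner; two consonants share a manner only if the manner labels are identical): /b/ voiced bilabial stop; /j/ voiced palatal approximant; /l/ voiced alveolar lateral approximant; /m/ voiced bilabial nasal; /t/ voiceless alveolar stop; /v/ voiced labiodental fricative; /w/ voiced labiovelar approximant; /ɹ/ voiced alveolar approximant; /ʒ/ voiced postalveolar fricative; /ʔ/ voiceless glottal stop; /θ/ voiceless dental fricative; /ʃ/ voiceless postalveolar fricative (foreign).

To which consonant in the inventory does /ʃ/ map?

/ʒ/ is closest: same manner (fricative), place distance 0 (postalveolar→postalveolar), voicing differs (+1); total 1. Next closest is /θ/ at distance 2.

ʒ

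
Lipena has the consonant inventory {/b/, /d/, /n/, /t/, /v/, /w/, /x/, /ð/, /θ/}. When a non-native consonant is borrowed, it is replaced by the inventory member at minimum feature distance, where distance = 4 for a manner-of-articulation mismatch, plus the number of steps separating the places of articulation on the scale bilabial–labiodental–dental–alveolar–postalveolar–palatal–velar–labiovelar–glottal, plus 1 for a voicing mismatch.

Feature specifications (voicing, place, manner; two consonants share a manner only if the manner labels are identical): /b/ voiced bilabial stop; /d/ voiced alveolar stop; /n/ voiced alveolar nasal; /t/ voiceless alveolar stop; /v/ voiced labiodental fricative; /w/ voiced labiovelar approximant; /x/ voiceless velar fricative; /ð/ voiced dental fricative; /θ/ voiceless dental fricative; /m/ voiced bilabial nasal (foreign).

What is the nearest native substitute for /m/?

/n/ is closest: same manner (nasal), place distance 3 (bilabial→alveolar), same voicing; total 3. Next closest is /b/ at distance 4.

n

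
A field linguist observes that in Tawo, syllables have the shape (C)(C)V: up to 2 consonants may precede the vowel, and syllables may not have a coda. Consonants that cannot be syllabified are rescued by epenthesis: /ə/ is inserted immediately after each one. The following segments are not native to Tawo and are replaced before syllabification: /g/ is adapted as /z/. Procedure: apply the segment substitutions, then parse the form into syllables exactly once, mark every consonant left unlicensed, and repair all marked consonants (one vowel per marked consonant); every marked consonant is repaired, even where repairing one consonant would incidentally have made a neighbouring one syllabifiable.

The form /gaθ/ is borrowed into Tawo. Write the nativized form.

Substitution: /g/ → /z/, giving /zaθ/.
Under (C)(C)V, the unsyllabifiable consonants are /θ/ (no codas are permitted; onsets may contain at most 2 consonants).
Inserting the epenthetic vowel yields /θ/ → /θə/.

zaθə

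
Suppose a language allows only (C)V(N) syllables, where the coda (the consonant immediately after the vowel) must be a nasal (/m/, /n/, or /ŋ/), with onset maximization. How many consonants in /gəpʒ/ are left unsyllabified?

Under (C)V(N), the unsyllabifiable consonants are /p/, /ʒ/ (only a nasal (/m/, /n/, or /ŋ/) is licensed in coda position; onsets are limited to one consonant).

2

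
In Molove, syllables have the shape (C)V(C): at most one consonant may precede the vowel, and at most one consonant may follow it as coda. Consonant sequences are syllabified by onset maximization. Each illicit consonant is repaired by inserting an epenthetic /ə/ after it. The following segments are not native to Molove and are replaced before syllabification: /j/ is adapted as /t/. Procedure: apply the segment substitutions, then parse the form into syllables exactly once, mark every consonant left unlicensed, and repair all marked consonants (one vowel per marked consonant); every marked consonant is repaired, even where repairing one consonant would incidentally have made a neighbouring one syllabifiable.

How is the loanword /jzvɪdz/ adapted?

Substitution: /j/ → /t/, giving /tzvɪdz/.
Syllabifying with onset maximization leaves /t/, /z/, /z/ stranded (at most one coda consonant is licensed; onsets are limited to one consonant).
Inserting the epenthetic vowel yields /t/ → /tə/, /z/ → /zə/, /z/ → /zə/.

təzəvɪdzə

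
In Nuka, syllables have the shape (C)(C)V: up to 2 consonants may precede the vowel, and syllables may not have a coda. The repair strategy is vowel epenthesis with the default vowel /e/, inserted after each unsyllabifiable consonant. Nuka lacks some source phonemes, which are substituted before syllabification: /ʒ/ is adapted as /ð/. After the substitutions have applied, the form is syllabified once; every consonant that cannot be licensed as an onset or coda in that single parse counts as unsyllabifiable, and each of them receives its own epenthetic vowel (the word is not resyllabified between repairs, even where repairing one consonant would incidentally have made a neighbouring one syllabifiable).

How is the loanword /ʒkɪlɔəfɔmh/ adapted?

Substitution: /ʒ/ → /ð/, giving /ðkɪlɔəfɔmh/.
Under (C)(C)V, the unsyllabifiable consonants are /m/, /h/ (no codas are permitted; onsets may contain at most 2 consonants).
Epenthesis after each stranded consonant: /m/ → /me/, /h/ → /he/.

ðkɪlɔəfɔmehe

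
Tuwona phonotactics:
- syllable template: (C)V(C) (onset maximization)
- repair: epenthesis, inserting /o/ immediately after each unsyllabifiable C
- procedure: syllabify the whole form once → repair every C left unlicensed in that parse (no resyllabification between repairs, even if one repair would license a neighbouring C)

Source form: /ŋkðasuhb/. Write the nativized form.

ŋokoðasuhbo

Syllabifying with onset maximization leaves /ŋ/, /k/, /b/ stranded (at most one coda consonant is licensed; onsets are limited to one consonant).
Each unlicensed consonant becomes the onset of a new syllable: /ŋ/ → /ŋo/, /k/ → /ko/, /b/ → /bo/.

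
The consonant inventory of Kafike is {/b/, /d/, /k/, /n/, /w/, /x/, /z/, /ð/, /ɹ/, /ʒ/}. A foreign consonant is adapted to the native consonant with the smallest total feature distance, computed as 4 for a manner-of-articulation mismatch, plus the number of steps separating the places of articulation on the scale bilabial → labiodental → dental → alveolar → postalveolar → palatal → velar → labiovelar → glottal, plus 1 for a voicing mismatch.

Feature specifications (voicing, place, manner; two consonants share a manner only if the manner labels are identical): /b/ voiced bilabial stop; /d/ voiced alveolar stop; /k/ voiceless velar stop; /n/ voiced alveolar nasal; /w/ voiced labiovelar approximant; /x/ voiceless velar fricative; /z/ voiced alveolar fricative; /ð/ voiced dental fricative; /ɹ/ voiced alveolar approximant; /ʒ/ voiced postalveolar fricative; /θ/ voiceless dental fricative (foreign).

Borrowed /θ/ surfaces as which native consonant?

/ð/ is closest: same manner (fricative), place distance 0 (dental→dental), voicing differs (+1); total 1. Next closest is /z/ at distance 2.

ð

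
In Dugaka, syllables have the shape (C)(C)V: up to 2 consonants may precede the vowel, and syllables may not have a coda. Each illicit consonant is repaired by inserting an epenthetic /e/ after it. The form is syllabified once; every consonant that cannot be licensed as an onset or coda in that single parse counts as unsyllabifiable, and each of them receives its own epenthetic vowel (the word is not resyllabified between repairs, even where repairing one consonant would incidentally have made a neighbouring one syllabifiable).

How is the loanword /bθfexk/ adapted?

beθfexeke

Syllabifying with onset maximization leaves /b/, /x/, /k/ stranded (no codas are permitted; onsets may contain at most 2 consonants).
Each unlicensed consonant becomes the onset of a new syllable: /b/ → /be/, /x/ → /xe/, /k/ → /ke/.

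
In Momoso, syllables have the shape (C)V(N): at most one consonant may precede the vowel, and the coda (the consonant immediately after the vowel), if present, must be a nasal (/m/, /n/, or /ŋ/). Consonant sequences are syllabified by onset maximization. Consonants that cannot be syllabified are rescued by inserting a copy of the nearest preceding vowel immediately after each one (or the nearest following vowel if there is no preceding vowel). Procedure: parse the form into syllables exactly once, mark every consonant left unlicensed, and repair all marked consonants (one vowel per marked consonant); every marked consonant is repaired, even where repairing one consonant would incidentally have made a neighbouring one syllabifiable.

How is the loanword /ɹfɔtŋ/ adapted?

Under (C)V(N), the unsyllabifiable consonants are /ɹ/, /t/, /ŋ/ (only a nasal (/m/, /n/, or /ŋ/) is licensed in coda position; onsets are limited to one consonant).
Epenthesis after each stranded consonant: /ɹ/ → /ɹɔ/, /t/ → /tɔ/, /ŋ/ → /ŋɔ/.

ɹɔfɔtɔŋɔ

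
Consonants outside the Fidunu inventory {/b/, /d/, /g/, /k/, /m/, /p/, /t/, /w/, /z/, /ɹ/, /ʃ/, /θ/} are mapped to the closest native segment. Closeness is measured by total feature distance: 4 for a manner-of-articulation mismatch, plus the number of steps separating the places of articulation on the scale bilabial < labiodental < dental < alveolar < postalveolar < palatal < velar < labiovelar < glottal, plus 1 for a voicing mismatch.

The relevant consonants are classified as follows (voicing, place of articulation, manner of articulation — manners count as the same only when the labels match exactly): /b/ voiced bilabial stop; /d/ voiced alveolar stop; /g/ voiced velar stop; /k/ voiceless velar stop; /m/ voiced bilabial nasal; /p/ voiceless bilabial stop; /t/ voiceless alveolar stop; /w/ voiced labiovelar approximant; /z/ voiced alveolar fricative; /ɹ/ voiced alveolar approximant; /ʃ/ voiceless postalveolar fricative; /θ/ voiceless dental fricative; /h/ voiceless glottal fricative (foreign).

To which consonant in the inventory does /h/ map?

ʃ

/ʃ/ is closest: same manner (fricative), place distance 4 (glottal→postalveolar), same voicing; total 4. Next closest is /k/ at distance 6.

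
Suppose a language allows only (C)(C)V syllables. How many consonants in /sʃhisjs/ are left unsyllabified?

Under (C)(C)V, the unsyllabifiable consonants are /s/, /s/, /j/, /s/ (no codas are permitted; onsets may contain at most 2 consonants).

4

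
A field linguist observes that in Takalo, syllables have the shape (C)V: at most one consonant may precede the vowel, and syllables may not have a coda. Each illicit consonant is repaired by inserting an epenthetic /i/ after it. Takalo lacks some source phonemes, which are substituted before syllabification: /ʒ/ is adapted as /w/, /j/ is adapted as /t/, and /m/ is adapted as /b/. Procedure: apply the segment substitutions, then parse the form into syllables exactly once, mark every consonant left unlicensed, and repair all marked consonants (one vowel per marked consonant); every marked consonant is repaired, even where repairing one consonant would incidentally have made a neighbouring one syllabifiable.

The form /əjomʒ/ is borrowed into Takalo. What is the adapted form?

Substitution: /j/ → /t/, /m/ → /b/, /ʒ/ → /w/, giving /ətobw/.
Under (C)V, the unsyllabifiable consonants are /b/, /w/ (no codas are permitted; onsets are limited to one consonant).
Inserting the epenthetic vowel yields /b/ → /bi/, /w/ → /wi/.

ətobiwi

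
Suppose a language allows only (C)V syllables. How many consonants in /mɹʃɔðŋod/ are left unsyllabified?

Under (C)V, the unsyllabifiable consonants are /m/, /ɹ/, /ð/, /d/ (no codas are permitted; onsets are limited to one consonant).

4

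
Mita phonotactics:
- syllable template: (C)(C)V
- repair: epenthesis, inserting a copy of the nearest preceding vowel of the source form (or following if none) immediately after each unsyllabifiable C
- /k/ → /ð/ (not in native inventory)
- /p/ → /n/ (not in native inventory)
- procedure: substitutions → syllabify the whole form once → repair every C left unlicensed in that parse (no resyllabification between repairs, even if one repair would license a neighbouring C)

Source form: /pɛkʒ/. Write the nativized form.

Substitution: /p/ → /n/, /k/ → /ð/, giving /nɛðʒ/.
Under (C)(C)V, the unsyllabifiable consonants are /ð/, /ʒ/ (no codas are permitted; onsets may contain at most 2 consonants).
Each unlicensed consonant becomes the onset of a new syllable: /ð/ → /ðɛ/, /ʒ/ → /ʒɛ/.

nɛðɛʒɛ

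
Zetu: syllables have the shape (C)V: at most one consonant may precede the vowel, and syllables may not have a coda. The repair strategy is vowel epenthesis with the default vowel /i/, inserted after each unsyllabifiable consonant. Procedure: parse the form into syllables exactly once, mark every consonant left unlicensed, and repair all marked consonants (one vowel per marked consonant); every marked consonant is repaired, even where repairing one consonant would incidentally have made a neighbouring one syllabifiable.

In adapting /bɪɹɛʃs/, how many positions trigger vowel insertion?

2

The unsyllabifiable consonants are /ʃ/, /s/; each receives one epenthetic vowel.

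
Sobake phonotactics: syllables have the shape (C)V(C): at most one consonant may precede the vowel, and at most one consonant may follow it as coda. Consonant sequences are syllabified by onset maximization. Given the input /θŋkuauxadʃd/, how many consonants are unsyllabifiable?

4

Under (C)V(C), the unsyllabifiable consonants are /θ/, /ŋ/, /ʃ/, /d/ (at most one coda consonant is licensed; onsets are limited to one consonant).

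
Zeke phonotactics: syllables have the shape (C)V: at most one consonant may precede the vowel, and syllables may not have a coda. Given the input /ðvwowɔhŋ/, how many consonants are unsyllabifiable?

Under (C)V, the unsyllabifiable consonants are /ð/, /v/, /h/, /ŋ/ (no codas are permitted; onsets are limited to one consonant).

4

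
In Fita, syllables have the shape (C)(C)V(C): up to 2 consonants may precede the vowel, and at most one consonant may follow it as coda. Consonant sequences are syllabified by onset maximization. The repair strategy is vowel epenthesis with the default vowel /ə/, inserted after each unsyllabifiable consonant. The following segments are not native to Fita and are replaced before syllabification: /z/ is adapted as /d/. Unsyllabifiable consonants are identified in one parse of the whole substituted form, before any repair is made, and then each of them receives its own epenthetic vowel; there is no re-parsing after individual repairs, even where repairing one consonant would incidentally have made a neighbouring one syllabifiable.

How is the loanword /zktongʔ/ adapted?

dəktongəʔə

Substitution: /z/ → /d/, giving /dktongʔ/.
Syllabifying with onset maximization leaves /d/, /g/, /ʔ/ stranded (at most one coda consonant is licensed; onsets may contain at most 2 consonants).
Epenthesis after each stranded consonant: /d/ → /də/, /g/ → /gə/, /ʔ/ → /ʔə/.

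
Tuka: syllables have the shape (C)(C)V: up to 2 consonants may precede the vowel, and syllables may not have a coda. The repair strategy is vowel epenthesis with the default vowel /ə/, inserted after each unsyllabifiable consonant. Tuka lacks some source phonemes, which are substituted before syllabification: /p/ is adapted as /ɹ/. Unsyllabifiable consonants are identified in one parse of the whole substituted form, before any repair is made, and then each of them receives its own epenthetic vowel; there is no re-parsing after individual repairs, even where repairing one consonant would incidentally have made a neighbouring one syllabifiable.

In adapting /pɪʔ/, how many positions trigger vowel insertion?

After substitution the input is /ɹɪʔ/.
The unsyllabifiable consonants are /ʔ/; each receives one epenthetic vowel.

1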